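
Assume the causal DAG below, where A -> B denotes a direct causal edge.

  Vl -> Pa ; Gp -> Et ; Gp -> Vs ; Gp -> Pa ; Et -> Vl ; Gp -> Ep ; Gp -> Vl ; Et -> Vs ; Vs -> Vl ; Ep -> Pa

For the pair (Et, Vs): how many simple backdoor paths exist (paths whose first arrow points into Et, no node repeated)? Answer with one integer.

4

A backdoor path from Et to Vs is any simple undirected path whose first edge points into Et (i.e. leaves Et via a parent).
Parents of Et: {Gp}.
Enumerating:
  P1: Et <- Gp -> Ep -> Pa <- Vl <- Vs
  P2: Et <- Gp -> Vs
  P3: Et <- Gp -> Vl <- Vs
  P4: Et <- Gp -> Pa <- Vl <- Vs
That exhausts the simple backdoor paths. Count: 4.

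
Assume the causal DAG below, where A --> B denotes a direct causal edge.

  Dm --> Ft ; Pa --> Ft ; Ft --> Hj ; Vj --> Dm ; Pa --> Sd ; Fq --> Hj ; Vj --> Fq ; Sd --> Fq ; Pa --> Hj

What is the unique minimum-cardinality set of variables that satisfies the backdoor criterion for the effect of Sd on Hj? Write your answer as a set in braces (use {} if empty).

{Pa}

Variables eligible for adjustment (non-descendants of Sd, excluding Sd and Hj): {Dm, Ft, Pa, Vj}.
Backdoor paths from Sd to Hj:
  P1: Sd <- Pa -> Ft <- Dm <- Vj -> Fq -> Hj
  P2: Sd <- Pa -> Ft -> Hj
  P3: Sd <- Pa -> Hj
The empty set is not sufficient: P2 (Sd <- Pa -> Ft -> Hj) has no collider blocking it and no conditioned non-collider, so it is open.
Try {Pa}:
  P1: blocked at fork node Pa ∈ conditioning set.
  P2: blocked at fork node Pa ∈ conditioning set.
  P3: blocked at fork node Pa ∈ conditioning set.
{Pa} contains no descendant of Sd and blocks every backdoor path.
No other singleton works — e.g. {Vj} leaves P2 open — so {Pa} is the unique smallest valid adjustment set.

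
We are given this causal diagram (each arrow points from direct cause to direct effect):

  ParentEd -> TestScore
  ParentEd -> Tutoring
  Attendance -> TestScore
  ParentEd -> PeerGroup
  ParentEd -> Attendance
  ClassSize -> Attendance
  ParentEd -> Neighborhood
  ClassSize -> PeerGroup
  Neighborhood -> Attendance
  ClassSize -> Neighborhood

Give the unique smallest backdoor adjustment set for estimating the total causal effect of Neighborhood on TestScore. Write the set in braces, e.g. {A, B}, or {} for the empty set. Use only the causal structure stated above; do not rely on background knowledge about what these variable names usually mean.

Variables eligible for adjustment (non-descendants of Neighborhood, excluding Neighborhood and TestScore): {ClassSize, ParentEd, PeerGroup, Tutoring}.
Backdoor paths from Neighborhood to TestScore:
  P1: Neighborhood <- ParentEd -> Attendance -> TestScore
  P2: Neighborhood <- ParentEd -> PeerGroup <- ClassSize -> Attendance -> TestScore
  P3: Neighborhood <- ParentEd -> TestScore
  P4: Neighborhood <- ClassSize -> Attendance <- ParentEd -> TestScore
  P5: Neighborhood <- ClassSize -> Attendance -> TestScore
  P6: Neighborhood <- ClassSize -> PeerGroup <- ParentEd -> Attendance -> TestScore
  P7: Neighborhood <- ClassSize -> PeerGroup <- ParentEd -> TestScore
The empty set is not sufficient: P1 (Neighborhood <- ParentEd -> Attendance -> TestScore) has no collider blocking it and no conditioned non-collider, so it is open.
Try {ClassSize, ParentEd}:
  P1: blocked at fork node ParentEd ∈ conditioning set.
  P2: blocked at fork node ParentEd ∈ conditioning set.
  P3: blocked at fork node ParentEd ∈ conditioning set.
  P4: blocked at fork node ClassSize ∈ conditioning set.
  P5: blocked at fork node ClassSize ∈ conditioning set.
  P6: blocked at fork node ClassSize ∈ conditioning set.
  P7: blocked at fork node ClassSize ∈ conditioning set.
{ClassSize, ParentEd} contains no descendant of Neighborhood and blocks every backdoor path.
Every element of {ClassSize, ParentEd} is needed (dropping ClassSize leaves P5 open; dropping ParentEd leaves P1 open), so no proper subset is valid.
Among all size-2 subsets of the eligible variables, only {ClassSize, ParentEd} blocks every backdoor path, so it is the unique smallest valid adjustment set.

{ClassSize, ParentEd}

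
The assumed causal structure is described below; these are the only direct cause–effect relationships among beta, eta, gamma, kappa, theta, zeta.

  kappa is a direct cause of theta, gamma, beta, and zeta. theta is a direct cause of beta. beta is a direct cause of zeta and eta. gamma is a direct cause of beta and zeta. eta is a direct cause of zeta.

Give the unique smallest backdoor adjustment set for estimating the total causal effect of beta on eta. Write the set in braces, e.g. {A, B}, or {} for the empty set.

Variables eligible for adjustment (non-descendants of beta, excluding beta and eta): {gamma, kappa, theta}.
Backdoor paths from beta to eta:
  P1: beta <- kappa -> gamma -> zeta <- eta
  P2: beta <- kappa -> zeta <- eta
  P3: beta <- gamma <- kappa -> zeta <- eta
  P4: beta <- gamma -> zeta <- eta
  P5: beta <- theta <- kappa -> gamma -> zeta <- eta
  P6: beta <- theta <- kappa -> zeta <- eta
Each backdoor path contains an unconditioned collider, so every path is already blocked with the empty conditioning set:
  P1: blocked at collider zeta (neither it nor any descendant is in the conditioning set).
  P2: blocked at collider zeta (neither it nor any descendant is in the conditioning set).
  P3: blocked at collider zeta (neither it nor any descendant is in the conditioning set).
  P4: blocked at collider zeta (neither it nor any descendant is in the conditioning set).
  P5: blocked at collider zeta (neither it nor any descendant is in the conditioning set).
  P6: blocked at collider zeta (neither it nor any descendant is in the conditioning set).
The empty set is therefore the unique smallest valid set.

{}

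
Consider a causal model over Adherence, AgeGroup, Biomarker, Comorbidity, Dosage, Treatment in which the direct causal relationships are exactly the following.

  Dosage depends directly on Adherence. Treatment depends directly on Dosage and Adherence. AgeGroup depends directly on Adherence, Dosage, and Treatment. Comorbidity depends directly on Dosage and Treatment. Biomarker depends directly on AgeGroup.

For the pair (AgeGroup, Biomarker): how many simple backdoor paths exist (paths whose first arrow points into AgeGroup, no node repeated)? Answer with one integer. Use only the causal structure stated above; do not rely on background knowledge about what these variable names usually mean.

A backdoor path from AgeGroup to Biomarker is any simple undirected path whose first edge points into AgeGroup (i.e. leaves AgeGroup via a parent).
Parents of AgeGroup: {Adherence, Dosage, Treatment}.
No simple path from any parent of AgeGroup reaches Biomarker without revisiting AgeGroup, so there are no backdoor paths.

0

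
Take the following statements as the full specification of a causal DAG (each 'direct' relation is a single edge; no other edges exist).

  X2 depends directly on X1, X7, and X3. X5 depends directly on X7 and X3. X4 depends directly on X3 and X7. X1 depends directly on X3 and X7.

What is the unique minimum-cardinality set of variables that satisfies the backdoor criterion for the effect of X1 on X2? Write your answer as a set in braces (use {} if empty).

{X3, X7}

Variables eligible for adjustment (non-descendants of X1, excluding X1 and X2): {X3, X4, X5, X7}.
Backdoor paths from X1 to X2:
  P1: X1 <- X7 -> X4 <- X3 -> X2
  P2: X1 <- X7 -> X5 <- X3 -> X2
  P3: X1 <- X7 -> X2
  P4: X1 <- X3 -> X4 <- X7 -> X2
  P5: X1 <- X3 -> X5 <- X7 -> X2
  P6: X1 <- X3 -> X2
The empty set is not sufficient: P3 (X1 <- X7 -> X2) has no collider blocking it and no conditioned non-collider, so it is open.
Try {X3, X7}:
  P1: blocked at fork node X7 ∈ conditioning set.
  P2: blocked at fork node X7 ∈ conditioning set.
  P3: blocked at fork node X7 ∈ conditioning set.
  P4: blocked at fork node X3 ∈ conditioning set.
  P5: blocked at fork node X3 ∈ conditioning set.
  P6: blocked at fork node X3 ∈ conditioning set.
{X3, X7} contains no descendant of X1 and blocks every backdoor path.
Every element of {X3, X7} is needed (dropping X3 leaves P6 open; dropping X7 leaves P3 open), so no proper subset is valid.
Among all size-2 subsets of the eligible variables, only {X3, X7} blocks every backdoor path, so it is the unique smallest valid adjustment set.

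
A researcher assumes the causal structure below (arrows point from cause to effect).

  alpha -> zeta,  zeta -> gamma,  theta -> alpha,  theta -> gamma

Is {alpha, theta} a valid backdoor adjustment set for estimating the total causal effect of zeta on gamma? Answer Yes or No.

Yes

Backdoor paths from zeta to gamma (paths whose first edge points into zeta):
  P1: zeta <- alpha <- theta -> gamma
Condition 1 (no descendant of zeta in the set): holds — descendants of zeta are {gamma}; none are in {alpha, theta}.
Condition 2 (every backdoor path blocked by {alpha, theta}):
  P1: blocked at chain node alpha ∈ conditioning set.
{alpha, theta} satisfies the backdoor criterion.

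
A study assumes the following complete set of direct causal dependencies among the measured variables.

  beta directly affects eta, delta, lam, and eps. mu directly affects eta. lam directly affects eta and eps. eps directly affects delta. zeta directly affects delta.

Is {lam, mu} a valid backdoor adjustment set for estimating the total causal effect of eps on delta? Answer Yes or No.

Backdoor paths from eps to delta (paths whose first edge points into eps):
  P1: eps <- beta -> delta
  P2: eps <- lam <- beta -> delta
  P3: eps <- lam -> eta <- beta -> delta
Condition 1 (no descendant of eps in the set): holds — descendants of eps are {delta}; none are in {lam, mu}.
Condition 2 (every backdoor path blocked by {lam, mu}):
  P1: open — no interior node is in the conditioning set.
  P2: blocked at chain node lam ∈ conditioning set.
  P3: blocked at fork node lam ∈ conditioning set.
{lam, mu} does not satisfy the backdoor criterion.

No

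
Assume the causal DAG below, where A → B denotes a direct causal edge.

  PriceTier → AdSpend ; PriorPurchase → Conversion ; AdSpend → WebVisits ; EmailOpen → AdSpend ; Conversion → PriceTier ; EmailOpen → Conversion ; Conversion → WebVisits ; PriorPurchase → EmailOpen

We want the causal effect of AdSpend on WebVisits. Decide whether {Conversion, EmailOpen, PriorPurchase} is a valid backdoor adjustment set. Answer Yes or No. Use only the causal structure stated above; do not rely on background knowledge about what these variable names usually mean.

Backdoor paths from AdSpend to WebVisits (paths whose first edge points into AdSpend):
  P1: AdSpend <- EmailOpen <- PriorPurchase -> Conversion -> WebVisits
  P2: AdSpend <- EmailOpen -> Conversion -> WebVisits
  P3: AdSpend <- PriceTier <- Conversion -> WebVisits
Condition 1 (no descendant of AdSpend in the set): holds — descendants of AdSpend are {WebVisits}; none are in {Conversion, EmailOpen, PriorPurchase}.
Condition 2 (every backdoor path blocked by {Conversion, EmailOpen, PriorPurchase}):
  P1: blocked at chain node EmailOpen ∈ conditioning set.
  P2: blocked at fork node EmailOpen ∈ conditioning set.
  P3: blocked at fork node Conversion ∈ conditioning set.
{Conversion, EmailOpen, PriorPurchase} satisfies the backdoor criterion.

Yes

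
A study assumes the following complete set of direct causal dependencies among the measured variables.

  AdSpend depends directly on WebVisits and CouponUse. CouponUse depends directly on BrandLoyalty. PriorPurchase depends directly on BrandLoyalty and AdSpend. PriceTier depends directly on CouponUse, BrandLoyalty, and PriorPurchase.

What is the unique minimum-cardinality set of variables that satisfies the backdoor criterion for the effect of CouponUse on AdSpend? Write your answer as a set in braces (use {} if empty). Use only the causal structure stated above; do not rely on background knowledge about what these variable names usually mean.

Variables eligible for adjustment (non-descendants of CouponUse, excluding CouponUse and AdSpend): {BrandLoyalty, WebVisits}.
Backdoor paths from CouponUse to AdSpend:
  P1: CouponUse <- BrandLoyalty -> PriorPurchase <- AdSpend
  P2: CouponUse <- BrandLoyalty -> PriceTier <- PriorPurchase <- AdSpend
Each backdoor path contains an unconditioned collider, so every path is already blocked with the empty conditioning set:
  P1: blocked at collider PriorPurchase (neither it nor any descendant is in the conditioning set).
  P2: blocked at collider PriceTier (neither it nor any descendant is in the conditioning set).
The empty set is therefore the unique smallest valid set.

{}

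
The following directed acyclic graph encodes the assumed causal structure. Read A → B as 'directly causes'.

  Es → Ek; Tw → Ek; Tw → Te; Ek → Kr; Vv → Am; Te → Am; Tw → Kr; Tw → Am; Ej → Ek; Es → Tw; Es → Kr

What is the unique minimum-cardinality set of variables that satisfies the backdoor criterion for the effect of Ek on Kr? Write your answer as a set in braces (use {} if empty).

{Es, Tw}

Variables eligible for adjustment (non-descendants of Ek, excluding Ek and Kr): {Am, Ej, Es, Te, Tw, Vv}.
Backdoor paths from Ek to Kr:
  P1: Ek <- Es -> Tw -> Kr
  P2: Ek <- Es -> Kr
  P3: Ek <- Tw <- Es -> Kr
  P4: Ek <- Tw -> Kr
The empty set is not sufficient: P1 (Ek <- Es -> Tw -> Kr) has no collider blocking it and no conditioned non-collider, so it is open.
Try {Es, Tw}:
  P1: blocked at fork node Es ∈ conditioning set.
  P2: blocked at fork node Es ∈ conditioning set.
  P3: blocked at chain node Tw ∈ conditioning set.
  P4: blocked at fork node Tw ∈ conditioning set.
{Es, Tw} contains no descendant of Ek and blocks every backdoor path.
Every element of {Es, Tw} is needed (dropping Es leaves P2 open; dropping Tw leaves P4 open), so no proper subset is valid.
Among all size-2 subsets of the eligible variables, only {Es, Tw} blocks every backdoor path, so it is the unique smallest valid adjustment set.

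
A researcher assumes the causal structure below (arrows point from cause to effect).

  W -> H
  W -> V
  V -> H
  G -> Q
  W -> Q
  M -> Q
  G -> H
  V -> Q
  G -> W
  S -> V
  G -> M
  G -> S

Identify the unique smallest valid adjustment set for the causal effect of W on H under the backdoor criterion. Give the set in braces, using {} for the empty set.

{G}

Variables eligible for adjustment (non-descendants of W, excluding W and H): {G, M, S}.
Backdoor paths from W to H:
  P1: W <- G -> S -> V -> H
  P2: W <- G -> M -> Q <- V -> H
  P3: W <- G -> Q <- V -> H
  P4: W <- G -> H
The empty set is not sufficient: P1 (W <- G -> S -> V -> H) has no collider blocking it and no conditioned non-collider, so it is open.
Try {G}:
  P1: blocked at fork node G ∈ conditioning set.
  P2: blocked at fork node G ∈ conditioning set.
  P3: blocked at fork node G ∈ conditioning set.
  P4: blocked at fork node G ∈ conditioning set.
{G} contains no descendant of W and blocks every backdoor path.
No other singleton works — e.g. {S} leaves P4 open — so {G} is the unique smallest valid adjustment set.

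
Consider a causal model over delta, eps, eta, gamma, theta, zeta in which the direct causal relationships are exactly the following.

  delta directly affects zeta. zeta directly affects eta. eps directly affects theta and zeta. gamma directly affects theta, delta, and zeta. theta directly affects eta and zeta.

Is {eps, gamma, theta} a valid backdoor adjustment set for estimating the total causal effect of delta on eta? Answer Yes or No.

Backdoor paths from delta to eta (paths whose first edge points into delta):
  P1: delta <- gamma -> theta <- eps -> zeta -> eta
  P2: delta <- gamma -> theta -> zeta -> eta
  P3: delta <- gamma -> theta -> eta
  P4: delta <- gamma -> zeta <- eps -> theta -> eta
  P5: delta <- gamma -> zeta <- theta -> eta
  P6: delta <- gamma -> zeta -> eta
Condition 1 (no descendant of delta in the set): holds — descendants of delta are {eta, zeta}; none are in {eps, gamma, theta}.
Condition 2 (every backdoor path blocked by {eps, gamma, theta}):
  P1: blocked at fork node gamma ∈ conditioning set.
  P2: blocked at fork node gamma ∈ conditioning set.
  P3: blocked at fork node gamma ∈ conditioning set.
  P4: blocked at fork node gamma ∈ conditioning set.
  P5: blocked at fork node gamma ∈ conditioning set.
  P6: blocked at fork node gamma ∈ conditioning set.
{eps, gamma, theta} satisfies the backdoor criterion.

Yes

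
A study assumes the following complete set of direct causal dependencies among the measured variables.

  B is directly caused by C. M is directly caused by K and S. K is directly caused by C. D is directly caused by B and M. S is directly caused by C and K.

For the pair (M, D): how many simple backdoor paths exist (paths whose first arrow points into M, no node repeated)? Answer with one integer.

4

A backdoor path from M to D is any simple undirected path whose first edge points into M (i.e. leaves M via a parent).
Parents of M: {K, S}.
Enumerating:
  P1: M <- K <- C -> B -> D
  P2: M <- K -> S <- C -> B -> D
  P3: M <- S <- C -> B -> D
  P4: M <- S <- K <- C -> B -> D
That exhausts the simple backdoor paths. Count: 4.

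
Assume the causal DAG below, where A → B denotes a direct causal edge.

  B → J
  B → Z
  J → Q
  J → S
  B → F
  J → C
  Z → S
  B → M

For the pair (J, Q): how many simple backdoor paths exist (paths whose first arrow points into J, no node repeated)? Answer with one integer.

0

A backdoor path from J to Q is any simple undirected path whose first edge points into J (i.e. leaves J via a parent).
Parents of J: {B}.
No simple path from any parent of J reaches Q without revisiting J, so there are no backdoor paths.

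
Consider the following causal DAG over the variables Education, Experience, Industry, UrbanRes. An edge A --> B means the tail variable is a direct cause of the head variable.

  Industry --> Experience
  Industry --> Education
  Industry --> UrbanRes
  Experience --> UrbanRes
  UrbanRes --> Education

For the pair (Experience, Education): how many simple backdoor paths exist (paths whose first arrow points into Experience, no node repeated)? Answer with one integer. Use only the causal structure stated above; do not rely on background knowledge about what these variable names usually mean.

2

A backdoor path from Experience to Education is any simple undirected path whose first edge points into Experience (i.e. leaves Experience via a parent).
Parents of Experience: {Industry}.
Enumerating:
  P1: Experience <- Industry -> UrbanRes -> Education
  P2: Experience <- Industry -> Education
That exhausts the simple backdoor paths. Count: 2.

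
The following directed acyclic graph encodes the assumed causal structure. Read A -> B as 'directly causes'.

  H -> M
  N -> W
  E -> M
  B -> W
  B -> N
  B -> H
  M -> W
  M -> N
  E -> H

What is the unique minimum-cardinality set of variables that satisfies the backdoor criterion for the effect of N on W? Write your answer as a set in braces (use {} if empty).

{B, M}

Variables eligible for adjustment (non-descendants of N, excluding N and W): {B, E, H, M}.
Backdoor paths from N to W:
  P1: N <- B -> H <- E -> M -> W
  P2: N <- B -> H -> M -> W
  P3: N <- B -> W
  P4: N <- M <- E -> H <- B -> W
  P5: N <- M <- H <- B -> W
  P6: N <- M -> W
The empty set is not sufficient: P2 (N <- B -> H -> M -> W) has no collider blocking it and no conditioned non-collider, so it is open.
Try {B, M}:
  P1: blocked at fork node B ∈ conditioning set.
  P2: blocked at fork node B ∈ conditioning set.
  P3: blocked at fork node B ∈ conditioning set.
  P4: blocked at chain node M ∈ conditioning set.
  P5: blocked at chain node M ∈ conditioning set.
  P6: blocked at fork node M ∈ conditioning set.
{B, M} contains no descendant of N and blocks every backdoor path.
Every element of {B, M} is needed (dropping B leaves P3 open; dropping M leaves P6 open), so no proper subset is valid.
Among all size-2 subsets of the eligible variables, only {B, M} blocks every backdoor path, so it is the unique smallest valid adjustment set.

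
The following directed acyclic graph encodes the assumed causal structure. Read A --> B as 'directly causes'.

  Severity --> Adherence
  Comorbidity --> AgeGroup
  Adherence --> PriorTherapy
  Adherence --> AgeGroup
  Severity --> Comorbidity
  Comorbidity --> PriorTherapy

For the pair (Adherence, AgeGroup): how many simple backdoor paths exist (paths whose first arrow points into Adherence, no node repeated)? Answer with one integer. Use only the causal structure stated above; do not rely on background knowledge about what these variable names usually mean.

1

A backdoor path from Adherence to AgeGroup is any simple undirected path whose first edge points into Adherence (i.e. leaves Adherence via a parent).
Parents of Adherence: {Severity}.
Enumerating:
  P1: Adherence <- Severity -> Comorbidity -> AgeGroup
That exhausts the simple backdoor paths. Count: 1.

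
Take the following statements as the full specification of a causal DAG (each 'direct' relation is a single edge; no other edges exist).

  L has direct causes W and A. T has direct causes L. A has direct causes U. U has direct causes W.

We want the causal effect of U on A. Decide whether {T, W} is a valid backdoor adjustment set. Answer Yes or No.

Backdoor paths from U to A (paths whose first edge points into U):
  P1: U <- W -> L <- A
Condition 1 (no descendant of U in the set): FAILS — T is a descendant of U.
Condition 2 (every backdoor path blocked by {T, W}):
  P1: blocked at fork node W ∈ conditioning set.
{T, W} does not satisfy the backdoor criterion.

No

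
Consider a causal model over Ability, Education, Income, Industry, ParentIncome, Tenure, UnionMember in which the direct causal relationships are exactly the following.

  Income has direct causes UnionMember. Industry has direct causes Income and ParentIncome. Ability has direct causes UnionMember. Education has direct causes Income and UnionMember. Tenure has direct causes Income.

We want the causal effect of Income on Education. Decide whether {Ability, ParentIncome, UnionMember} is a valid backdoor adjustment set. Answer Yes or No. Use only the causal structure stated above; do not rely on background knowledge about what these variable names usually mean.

Backdoor paths from Income to Education (paths whose first edge points into Income):
  P1: Income <- UnionMember -> Education
Condition 1 (no descendant of Income in the set): holds — descendants of Income are {Education, Industry, Tenure}; none are in {Ability, ParentIncome, UnionMember}.
Condition 2 (every backdoor path blocked by {Ability, ParentIncome, UnionMember}):
  P1: blocked at fork node UnionMember ∈ conditioning set.
{Ability, ParentIncome, UnionMember} satisfies the backdoor criterion.

Yes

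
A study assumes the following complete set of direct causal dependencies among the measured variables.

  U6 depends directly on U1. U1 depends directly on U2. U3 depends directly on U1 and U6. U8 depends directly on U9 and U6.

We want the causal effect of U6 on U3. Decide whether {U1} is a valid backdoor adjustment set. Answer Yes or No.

Yes

Backdoor paths from U6 to U3 (paths whose first edge points into U6):
  P1: U6 <- U1 -> U3
Condition 1 (no descendant of U6 in the set): holds — descendants of U6 are {U3, U8}; none are in {U1}.
Condition 2 (every backdoor path blocked by {U1}):
  P1: blocked at fork node U1 ∈ conditioning set.
{U1} satisfies the backdoor criterion.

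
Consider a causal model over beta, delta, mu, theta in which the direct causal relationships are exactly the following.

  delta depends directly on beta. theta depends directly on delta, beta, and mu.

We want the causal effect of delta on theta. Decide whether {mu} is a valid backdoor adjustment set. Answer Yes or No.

Backdoor paths from delta to theta (paths whose first edge points into delta):
  P1: delta <- beta -> theta
Condition 1 (no descendant of delta in the set): holds — descendants of delta are {theta}; none are in {mu}.
Condition 2 (every backdoor path blocked by {mu}):
  P1: open — no interior node is in the conditioning set.
{mu} does not satisfy the backdoor criterion.

No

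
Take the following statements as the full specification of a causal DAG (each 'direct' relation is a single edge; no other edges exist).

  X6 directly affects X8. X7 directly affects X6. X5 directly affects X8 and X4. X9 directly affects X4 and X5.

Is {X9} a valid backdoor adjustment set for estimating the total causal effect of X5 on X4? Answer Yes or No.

Backdoor paths from X5 to X4 (paths whose first edge points into X5):
  P1: X5 <- X9 -> X4
Condition 1 (no descendant of X5 in the set): holds — descendants of X5 are {X4, X8}; none are in {X9}.
Condition 2 (every backdoor path blocked by {X9}):
  P1: blocked at fork node X9 ∈ conditioning set.
{X9} satisfies the backdoor criterion.

Yes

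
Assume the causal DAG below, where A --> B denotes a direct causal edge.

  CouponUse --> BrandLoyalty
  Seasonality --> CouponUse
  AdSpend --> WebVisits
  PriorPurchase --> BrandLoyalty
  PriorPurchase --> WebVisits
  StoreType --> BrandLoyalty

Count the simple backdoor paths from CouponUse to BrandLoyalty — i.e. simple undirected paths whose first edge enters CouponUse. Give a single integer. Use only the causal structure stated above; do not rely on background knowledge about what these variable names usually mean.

A backdoor path from CouponUse to BrandLoyalty is any simple undirected path whose first edge points into CouponUse (i.e. leaves CouponUse via a parent).
Parents of CouponUse: {Seasonality}.
No simple path from any parent of CouponUse reaches BrandLoyalty without revisiting CouponUse, so there are no backdoor paths.

0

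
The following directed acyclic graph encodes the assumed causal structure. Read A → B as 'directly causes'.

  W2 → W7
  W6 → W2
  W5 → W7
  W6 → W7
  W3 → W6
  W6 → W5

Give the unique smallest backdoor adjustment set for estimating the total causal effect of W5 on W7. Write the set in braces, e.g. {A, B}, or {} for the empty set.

Variables eligible for adjustment (non-descendants of W5, excluding W5 and W7): {W2, W3, W6}.
Backdoor paths from W5 to W7:
  P1: W5 <- W6 -> W2 -> W7
  P2: W5 <- W6 -> W7
The empty set is not sufficient: P1 (W5 <- W6 -> W2 -> W7) has no collider blocking it and no conditioned non-collider, so it is open.
Try {W6}:
  P1: blocked at fork node W6 ∈ conditioning set.
  P2: blocked at fork node W6 ∈ conditioning set.
{W6} contains no descendant of W5 and blocks every backdoor path.
No other singleton works — e.g. {W3} leaves P1 open — so {W6} is the unique smallest valid adjustment set.

{W6}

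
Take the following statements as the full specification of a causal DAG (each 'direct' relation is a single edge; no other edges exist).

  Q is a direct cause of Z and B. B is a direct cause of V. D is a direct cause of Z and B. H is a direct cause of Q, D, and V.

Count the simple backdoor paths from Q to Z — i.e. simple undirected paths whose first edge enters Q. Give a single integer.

2

A backdoor path from Q to Z is any simple undirected path whose first edge points into Q (i.e. leaves Q via a parent).
Parents of Q: {H}.
Enumerating:
  P1: Q <- H -> D -> Z
  P2: Q <- H -> V <- B <- D -> Z
That exhausts the simple backdoor paths. Count: 2.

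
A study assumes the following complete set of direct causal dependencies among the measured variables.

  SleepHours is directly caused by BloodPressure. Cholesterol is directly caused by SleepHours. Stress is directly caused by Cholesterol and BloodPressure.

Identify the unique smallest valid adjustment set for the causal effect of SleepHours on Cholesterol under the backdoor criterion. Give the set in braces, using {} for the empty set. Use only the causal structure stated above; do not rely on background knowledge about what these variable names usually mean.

{}

Variables eligible for adjustment (non-descendants of SleepHours, excluding SleepHours and Cholesterol): {BloodPressure}.
Backdoor paths from SleepHours to Cholesterol:
  P1: SleepHours <- BloodPressure -> Stress <- Cholesterol
Each backdoor path contains an unconditioned collider, so every path is already blocked with the empty conditioning set:
  P1: blocked at collider Stress (neither it nor any descendant is in the conditioning set).
The empty set is therefore the unique smallest valid set.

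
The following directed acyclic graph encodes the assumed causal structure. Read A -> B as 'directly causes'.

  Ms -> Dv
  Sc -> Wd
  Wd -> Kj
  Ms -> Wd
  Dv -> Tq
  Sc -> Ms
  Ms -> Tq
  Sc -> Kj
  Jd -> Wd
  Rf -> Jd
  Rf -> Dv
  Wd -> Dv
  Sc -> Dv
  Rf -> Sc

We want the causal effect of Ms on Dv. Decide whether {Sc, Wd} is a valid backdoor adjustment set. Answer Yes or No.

Backdoor paths from Ms to Dv (paths whose first edge points into Ms):
  P1: Ms <- Sc <- Rf -> Jd -> Wd -> Dv
  P2: Ms <- Sc <- Rf -> Dv
  P3: Ms <- Sc -> Wd <- Jd <- Rf -> Dv
  P4: Ms <- Sc -> Wd -> Dv
  P5: Ms <- Sc -> Dv
  P6: Ms <- Sc -> Kj <- Wd <- Jd <- Rf -> Dv
  P7: Ms <- Sc -> Kj <- Wd -> Dv
Condition 1 (no descendant of Ms in the set): FAILS — Wd is a descendant of Ms.
Condition 2 (every backdoor path blocked by {Sc, Wd}):
  P1: blocked at chain node Sc ∈ conditioning set.
  P2: blocked at chain node Sc ∈ conditioning set.
  P3: blocked at fork node Sc ∈ conditioning set.
  P4: blocked at fork node Sc ∈ conditioning set.
  P5: blocked at fork node Sc ∈ conditioning set.
  P6: blocked at fork node Sc ∈ conditioning set.
  P7: blocked at fork node Sc ∈ conditioning set.
{Sc, Wd} does not satisfy the backdoor criterion.

No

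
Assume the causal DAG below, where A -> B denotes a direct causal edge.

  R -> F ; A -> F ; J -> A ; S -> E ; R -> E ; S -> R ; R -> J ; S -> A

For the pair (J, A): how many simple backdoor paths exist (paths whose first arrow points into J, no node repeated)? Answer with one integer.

3

A backdoor path from J to A is any simple undirected path whose first edge points into J (i.e. leaves J via a parent).
Parents of J: {R}.
Enumerating:
  P1: J <- R <- S -> A
  P2: J <- R -> F <- A
  P3: J <- R -> E <- S -> A
That exhausts the simple backdoor paths. Count: 3.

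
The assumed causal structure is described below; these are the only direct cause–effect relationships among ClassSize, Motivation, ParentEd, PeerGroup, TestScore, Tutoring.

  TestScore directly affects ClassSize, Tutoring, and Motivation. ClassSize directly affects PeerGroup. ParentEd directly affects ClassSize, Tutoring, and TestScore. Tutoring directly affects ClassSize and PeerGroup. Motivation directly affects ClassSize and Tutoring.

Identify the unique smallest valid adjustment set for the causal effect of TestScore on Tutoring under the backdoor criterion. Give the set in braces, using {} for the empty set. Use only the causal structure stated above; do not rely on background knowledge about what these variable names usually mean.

{ParentEd}

Variables eligible for adjustment (non-descendants of TestScore, excluding TestScore and Tutoring): {ParentEd}.
Backdoor paths from TestScore to Tutoring:
  P1: TestScore <- ParentEd -> Tutoring
  P2: TestScore <- ParentEd -> ClassSize <- Motivation -> Tutoring
  P3: TestScore <- ParentEd -> ClassSize <- Tutoring
  P4: TestScore <- ParentEd -> ClassSize -> PeerGroup <- Tutoring
The empty set is not sufficient: P1 (TestScore <- ParentEd -> Tutoring) has no collider blocking it and no conditioned non-collider, so it is open.
Try {ParentEd}:
  P1: blocked at fork node ParentEd ∈ conditioning set.
  P2: blocked at fork node ParentEd ∈ conditioning set.
  P3: blocked at fork node ParentEd ∈ conditioning set.
  P4: blocked at fork node ParentEd ∈ conditioning set.
{ParentEd} contains no descendant of TestScore and blocks every backdoor path.
{ParentEd} is the unique smallest valid adjustment set.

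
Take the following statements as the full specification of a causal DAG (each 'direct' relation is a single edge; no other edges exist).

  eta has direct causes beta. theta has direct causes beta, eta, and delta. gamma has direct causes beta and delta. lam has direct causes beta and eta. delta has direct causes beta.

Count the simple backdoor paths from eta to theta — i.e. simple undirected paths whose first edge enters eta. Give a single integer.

A backdoor path from eta to theta is any simple undirected path whose first edge points into eta (i.e. leaves eta via a parent).
Parents of eta: {beta}.
Enumerating:
  P1: eta <- beta -> delta -> theta
  P2: eta <- beta -> theta
  P3: eta <- beta -> gamma <- delta -> theta
That exhausts the simple backdoor paths. Count: 3.

3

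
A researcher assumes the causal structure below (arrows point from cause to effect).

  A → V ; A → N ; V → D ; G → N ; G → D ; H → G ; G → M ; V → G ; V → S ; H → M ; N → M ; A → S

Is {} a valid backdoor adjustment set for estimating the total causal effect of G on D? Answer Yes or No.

No

Backdoor paths from G to D (paths whose first edge points into G):
  P1: G <- H -> M <- N <- A -> V -> D
  P2: G <- H -> M <- N <- A -> S <- V -> D
  P3: G <- V -> D
Condition 1 (no descendant of G in the set): holds — descendants of G are {D, M, N}; none are in {}.
Condition 2 (every backdoor path blocked by {}):
  P1: blocked at collider M (neither it nor any descendant is in the conditioning set).
  P2: blocked at collider M (neither it nor any descendant is in the conditioning set).
  P3: open — no interior node is in the conditioning set.
{} does not satisfy the backdoor criterion.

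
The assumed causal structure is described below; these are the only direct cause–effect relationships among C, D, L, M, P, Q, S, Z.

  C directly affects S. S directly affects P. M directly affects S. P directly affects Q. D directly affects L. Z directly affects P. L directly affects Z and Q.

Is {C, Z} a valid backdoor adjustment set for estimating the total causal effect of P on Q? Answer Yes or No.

Yes

Backdoor paths from P to Q (paths whose first edge points into P):
  P1: P <- Z <- L -> Q
Condition 1 (no descendant of P in the set): holds — descendants of P are {Q}; none are in {C, Z}.
Condition 2 (every backdoor path blocked by {C, Z}):
  P1: blocked at chain node Z ∈ conditioning set.
{C, Z} satisfies the backdoor criterion.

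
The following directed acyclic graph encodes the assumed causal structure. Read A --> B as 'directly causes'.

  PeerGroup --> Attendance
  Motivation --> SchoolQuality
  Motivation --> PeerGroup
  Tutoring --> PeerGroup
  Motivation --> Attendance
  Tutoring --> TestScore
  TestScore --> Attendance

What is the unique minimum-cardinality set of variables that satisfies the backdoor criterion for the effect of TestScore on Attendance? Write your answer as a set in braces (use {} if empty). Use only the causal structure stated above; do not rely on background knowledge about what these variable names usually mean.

{Tutoring}

Variables eligible for adjustment (non-descendants of TestScore, excluding TestScore and Attendance): {Motivation, PeerGroup, SchoolQuality, Tutoring}.
Backdoor paths from TestScore to Attendance:
  P1: TestScore <- Tutoring -> PeerGroup <- Motivation -> Attendance
  P2: TestScore <- Tutoring -> PeerGroup -> Attendance
The empty set is not sufficient: P2 (TestScore <- Tutoring -> PeerGroup -> Attendance) has no collider blocking it and no conditioned non-collider, so it is open.
Try {Tutoring}:
  P1: blocked at fork node Tutoring ∈ conditioning set.
  P2: blocked at fork node Tutoring ∈ conditioning set.
{Tutoring} contains no descendant of TestScore and blocks every backdoor path.
No other singleton works — e.g. {Motivation} leaves P2 open — so {Tutoring} is the unique smallest valid adjustment set.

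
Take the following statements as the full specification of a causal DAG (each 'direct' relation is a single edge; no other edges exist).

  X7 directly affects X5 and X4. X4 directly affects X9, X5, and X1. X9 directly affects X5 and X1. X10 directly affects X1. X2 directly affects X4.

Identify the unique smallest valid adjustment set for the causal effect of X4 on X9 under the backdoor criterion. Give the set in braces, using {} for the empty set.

Variables eligible for adjustment (non-descendants of X4, excluding X4 and X9): {X10, X2, X7}.
Backdoor paths from X4 to X9:
  P1: X4 <- X7 -> X5 <- X9
Each backdoor path contains an unconditioned collider, so every path is already blocked with the empty conditioning set:
  P1: blocked at collider X5 (neither it nor any descendant is in the conditioning set).
The empty set is therefore the unique smallest valid set.

{}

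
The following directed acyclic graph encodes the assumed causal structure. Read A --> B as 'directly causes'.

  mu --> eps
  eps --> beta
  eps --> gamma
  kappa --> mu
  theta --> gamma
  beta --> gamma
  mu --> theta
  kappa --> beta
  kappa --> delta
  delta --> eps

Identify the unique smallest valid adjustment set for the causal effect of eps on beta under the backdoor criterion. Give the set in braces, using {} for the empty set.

{kappa}

Variables eligible for adjustment (non-descendants of eps, excluding eps and beta): {delta, kappa, mu, theta}.
Backdoor paths from eps to beta:
  P1: eps <- delta <- kappa -> mu -> theta -> gamma <- beta
  P2: eps <- delta <- kappa -> beta
  P3: eps <- mu <- kappa -> beta
  P4: eps <- mu -> theta -> gamma <- beta
The empty set is not sufficient: P2 (eps <- delta <- kappa -> beta) has no collider blocking it and no conditioned non-collider, so it is open.
Try {kappa}:
  P1: blocked at fork node kappa ∈ conditioning set.
  P2: blocked at fork node kappa ∈ conditioning set.
  P3: blocked at fork node kappa ∈ conditioning set.
  P4: blocked at collider gamma (neither it nor any descendant is in the conditioning set).
{kappa} contains no descendant of eps and blocks every backdoor path.
No other singleton works — e.g. {delta} leaves P3 open — so {kappa} is the unique smallest valid adjustment set.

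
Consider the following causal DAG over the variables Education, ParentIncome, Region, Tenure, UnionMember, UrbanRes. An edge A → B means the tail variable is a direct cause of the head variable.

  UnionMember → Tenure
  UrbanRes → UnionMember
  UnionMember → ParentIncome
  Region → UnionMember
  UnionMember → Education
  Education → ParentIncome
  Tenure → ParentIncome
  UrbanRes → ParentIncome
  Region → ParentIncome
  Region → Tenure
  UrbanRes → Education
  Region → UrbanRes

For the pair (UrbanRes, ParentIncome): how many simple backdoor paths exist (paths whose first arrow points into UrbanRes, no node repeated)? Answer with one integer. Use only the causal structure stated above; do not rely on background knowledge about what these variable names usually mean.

A backdoor path from UrbanRes to ParentIncome is any simple undirected path whose first edge points into UrbanRes (i.e. leaves UrbanRes via a parent).
Parents of UrbanRes: {Region}.
Enumerating:
  P1: UrbanRes <- Region -> UnionMember -> Education -> ParentIncome
  P2: UrbanRes <- Region -> UnionMember -> Tenure -> ParentIncome
  P3: UrbanRes <- Region -> UnionMember -> ParentIncome
  P4: UrbanRes <- Region -> Tenure <- UnionMember -> Education -> ParentIncome
  P5: UrbanRes <- Region -> Tenure <- UnionMember -> ParentIncome
  P6: UrbanRes <- Region -> Tenure -> ParentIncome
  P7: UrbanRes <- Region -> ParentIncome
That exhausts the simple backdoor paths. Count: 7.

7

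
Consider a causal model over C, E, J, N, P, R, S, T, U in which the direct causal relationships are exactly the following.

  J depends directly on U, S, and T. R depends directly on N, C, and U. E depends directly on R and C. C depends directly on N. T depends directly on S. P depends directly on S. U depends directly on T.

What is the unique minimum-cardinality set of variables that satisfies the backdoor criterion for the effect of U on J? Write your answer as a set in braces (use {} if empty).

Variables eligible for adjustment (non-descendants of U, excluding U and J): {C, N, P, S, T}.
Backdoor paths from U to J:
  P1: U <- T <- S -> J
  P2: U <- T -> J
The empty set is not sufficient: P1 (U <- T <- S -> J) has no collider blocking it and no conditioned non-collider, so it is open.
Try {T}:
  P1: blocked at chain node T ∈ conditioning set.
  P2: blocked at fork node T ∈ conditioning set.
{T} contains no descendant of U and blocks every backdoor path.
No other singleton works — e.g. {N} leaves P1 open — so {T} is the unique smallest valid adjustment set.

{T}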